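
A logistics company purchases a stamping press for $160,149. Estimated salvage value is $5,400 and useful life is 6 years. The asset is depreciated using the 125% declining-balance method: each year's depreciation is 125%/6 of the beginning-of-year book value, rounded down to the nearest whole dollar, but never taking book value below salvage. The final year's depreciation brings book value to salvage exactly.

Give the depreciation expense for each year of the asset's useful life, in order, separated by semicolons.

$33,364; $26,413; $20,910; $16,554; $13,105; $44,403

Depreciable base = $160,149 − $5,400 = $154,749.
Year 1: ⌊$160,149 × 125%/6⌋ = $33,364. Book value $126,785.
Year 2: ⌊$126,785 × 125%/6⌋ = $26,413. Book value $100,372.
Year 3: ⌊$100,372 × 125%/6⌋ = $20,910. Book value $79,462.
Year 4: ⌊$79,462 × 125%/6⌋ = $16,554. Book value $62,908.
Year 5: ⌊$62,908 × 125%/6⌋ = $13,105. Book value $49,803.
Year 6 (final): $49,803 − $5,400 = $44,403. Book value $5,400.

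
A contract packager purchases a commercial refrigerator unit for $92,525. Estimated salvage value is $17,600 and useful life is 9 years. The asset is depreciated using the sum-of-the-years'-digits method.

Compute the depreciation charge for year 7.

$4,995

Depreciable base = $92,525 − $17,600 = $74,925.
Sum of the years' digits = 9+8+7+6+5+4+3+2+1 = 45.
Year 1: $74,925 × 9/45 = $14,985. Book value $77,540.
Year 2: $74,925 × 8/45 = $13,320. Book value $64,220.
Year 3: $74,925 × 7/45 = $11,655. Book value $52,565.
Year 4: $74,925 × 6/45 = $9,990. Book value $42,575.
Year 5: $74,925 × 5/45 = $8,325. Book value $34,250.
Year 6: $74,925 × 4/45 = $6,660. Book value $27,590.
Year 7: $74,925 × 3/45 = $4,995. Book value $22,595.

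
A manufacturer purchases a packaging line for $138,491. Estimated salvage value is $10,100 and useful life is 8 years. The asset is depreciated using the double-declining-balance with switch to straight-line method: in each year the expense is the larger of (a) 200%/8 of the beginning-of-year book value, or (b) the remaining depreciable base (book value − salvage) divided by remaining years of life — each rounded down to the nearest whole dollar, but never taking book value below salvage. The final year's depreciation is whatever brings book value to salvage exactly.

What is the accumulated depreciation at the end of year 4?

$94,670

Depreciable base = $138,491 − $10,100 = $128,391.
Year 1: DB = ⌊$138,491 × 200%/8⌋ = $34,622; SL = ⌊$128,391/8⌋ = $16,048 → take DB $34,622. Book value $103,869.
Year 2: DB = ⌊$103,869 × 200%/8⌋ = $25,967; SL = ⌊$93,769/7⌋ = $13,395 → take DB $25,967. Book value $77,902.
Year 3: DB = ⌊$77,902 × 200%/8⌋ = $19,475; SL = ⌊$67,802/6⌋ = $11,300 → take DB $19,475. Book value $58,427.
Year 4: DB = ⌊$58,427 × 200%/8⌋ = $14,606; SL = ⌊$48,327/5⌋ = $9,665 → take DB $14,606. Book value $43,821.
Accumulated through year 4 = $138,491 − $43,821 = $94,670.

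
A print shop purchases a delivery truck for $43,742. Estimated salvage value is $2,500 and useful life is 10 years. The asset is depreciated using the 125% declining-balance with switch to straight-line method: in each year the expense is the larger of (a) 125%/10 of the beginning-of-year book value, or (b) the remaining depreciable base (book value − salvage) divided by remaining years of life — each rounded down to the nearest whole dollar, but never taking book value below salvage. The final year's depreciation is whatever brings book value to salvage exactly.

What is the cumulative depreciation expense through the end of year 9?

$37,412

Depreciable base = $43,742 − $2,500 = $41,242.
Year 1: DB = ⌊$43,742 × 125%/10⌋ = $5,467; SL = ⌊$41,242/10⌋ = $4,124 → take DB $5,467. Book value $38,275.
Year 2: DB = ⌊$38,275 × 125%/10⌋ = $4,784; SL = ⌊$35,775/9⌋ = $3,975 → take DB $4,784. Book value $33,491.
Year 3: DB = ⌊$33,491 × 125%/10⌋ = $4,186; SL = ⌊$30,991/8⌋ = $3,873 → take DB $4,186. Book value $29,305.
Year 4: DB = ⌊$29,305 × 125%/10⌋ = $3,663; SL = ⌊$26,805/7⌋ = $3,829 → take SL $3,829. Book value $25,476.
Year 5: DB = ⌊$25,476 × 125%/10⌋ = $3,184; SL = ⌊$22,976/6⌋ = $3,829 → take SL $3,829. Book value $21,647.
Year 6: DB = ⌊$21,647 × 125%/10⌋ = $2,705; SL = ⌊$19,147/5⌋ = $3,829 → take SL $3,829. Book value $17,818.
Year 7: DB = ⌊$17,818 × 125%/10⌋ = $2,227; SL = ⌊$15,318/4⌋ = $3,829 → take SL $3,829. Book value $13,989.
Year 8: DB = ⌊$13,989 × 125%/10⌋ = $1,748; SL = ⌊$11,489/3⌋ = $3,829 → take SL $3,829. Book value $10,160.
Year 9: DB = ⌊$10,160 × 125%/10⌋ = $1,270; SL = ⌊$7,660/2⌋ = $3,830 → take SL $3,830. Book value $6,330.
Accumulated through year 9 = $43,742 − $6,330 = $37,412.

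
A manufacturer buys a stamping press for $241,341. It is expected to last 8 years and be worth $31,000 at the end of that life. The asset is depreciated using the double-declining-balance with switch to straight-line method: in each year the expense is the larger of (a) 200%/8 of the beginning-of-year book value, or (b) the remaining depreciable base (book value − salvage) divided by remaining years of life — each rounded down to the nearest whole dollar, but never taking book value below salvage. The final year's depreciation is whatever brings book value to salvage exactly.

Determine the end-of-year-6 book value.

$42,955

Depreciable base = $241,341 − $31,000 = $210,341.
Year 1: DB = ⌊$241,341 × 200%/8⌋ = $60,335; SL = ⌊$210,341/8⌋ = $26,292 → take DB $60,335. Book value $181,006.
Year 2: DB = ⌊$181,006 × 200%/8⌋ = $45,251; SL = ⌊$150,006/7⌋ = $21,429 → take DB $45,251. Book value $135,755.
Year 3: DB = ⌊$135,755 × 200%/8⌋ = $33,938; SL = ⌊$104,755/6⌋ = $17,459 → take DB $33,938. Book value $101,817.
Year 4: DB = ⌊$101,817 × 200%/8⌋ = $25,454; SL = ⌊$70,817/5⌋ = $14,163 → take DB $25,454. Book value $76,363.
Year 5: DB = ⌊$76,363 × 200%/8⌋ = $19,090; SL = ⌊$45,363/4⌋ = $11,340 → take DB $19,090. Book value $57,273.
Year 6: DB = ⌊$57,273 × 200%/8⌋ = $14,318; SL = ⌊$26,273/3⌋ = $8,757 → take DB $14,318. Book value $42,955.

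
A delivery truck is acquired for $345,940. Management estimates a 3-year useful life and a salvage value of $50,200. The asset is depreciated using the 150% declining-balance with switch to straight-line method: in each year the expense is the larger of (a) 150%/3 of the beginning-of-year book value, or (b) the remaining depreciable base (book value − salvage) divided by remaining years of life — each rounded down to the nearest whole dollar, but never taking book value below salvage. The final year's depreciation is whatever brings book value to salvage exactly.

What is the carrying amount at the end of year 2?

$86,485

Depreciable base = $345,940 − $50,200 = $295,740.
Year 1: DB = ⌊$345,940 × 150%/3⌋ = $172,970; SL = ⌊$295,740/3⌋ = $98,580 → take DB $172,970. Book value $172,970.
Year 2: DB = ⌊$172,970 × 150%/3⌋ = $86,485; SL = ⌊$122,770/2⌋ = $61,385 → take DB $86,485. Book value $86,485.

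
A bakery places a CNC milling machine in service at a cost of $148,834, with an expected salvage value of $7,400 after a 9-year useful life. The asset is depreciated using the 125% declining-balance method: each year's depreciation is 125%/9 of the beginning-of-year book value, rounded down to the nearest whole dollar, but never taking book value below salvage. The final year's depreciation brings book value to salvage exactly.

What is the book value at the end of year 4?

Depreciable base = $148,834 − $7,400 = $141,434.
Year 1: ⌊$148,834 × 125%/9⌋ = $20,671. Book value $128,163.
Year 2: ⌊$128,163 × 125%/9⌋ = $17,800. Book value $110,363.
Year 3: ⌊$110,363 × 125%/9⌋ = $15,328. Book value $95,035.
Year 4: ⌊$95,035 × 125%/9⌋ = $13,199. Book value $81,836.

$81,836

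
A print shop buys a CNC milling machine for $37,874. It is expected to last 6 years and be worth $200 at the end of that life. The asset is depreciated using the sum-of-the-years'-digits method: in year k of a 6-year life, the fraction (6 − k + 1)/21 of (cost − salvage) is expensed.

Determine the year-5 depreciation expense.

$3,588

Depreciable base = $37,874 − $200 = $37,674.
Sum of the years' digits = 6+5+4+3+2+1 = 21.
Year 1: $37,674 × 6/21 = $10,764. Book value $27,110.
Year 2: $37,674 × 5/21 = $8,970. Book value $18,140.
Year 3: $37,674 × 4/21 = $7,176. Book value $10,964.
Year 4: $37,674 × 3/21 = $5,382. Book value $5,582.
Year 5: $37,674 × 2/21 = $3,588. Book value $1,994.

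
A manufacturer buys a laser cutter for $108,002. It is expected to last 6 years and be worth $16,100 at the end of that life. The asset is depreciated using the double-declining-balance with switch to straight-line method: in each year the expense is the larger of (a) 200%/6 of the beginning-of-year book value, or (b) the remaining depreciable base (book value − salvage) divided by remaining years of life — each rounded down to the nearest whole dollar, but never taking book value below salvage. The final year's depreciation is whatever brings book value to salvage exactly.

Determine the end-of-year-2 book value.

Depreciable base = $108,002 − $16,100 = $91,902.
Year 1: DB = ⌊$108,002 × 200%/6⌋ = $36,000; SL = ⌊$91,902/6⌋ = $15,317 → take DB $36,000. Book value $72,002.
Year 2: DB = ⌊$72,002 × 200%/6⌋ = $24,000; SL = ⌊$55,902/5⌋ = $11,180 → take DB $24,000. Book value $48,002.

$48,002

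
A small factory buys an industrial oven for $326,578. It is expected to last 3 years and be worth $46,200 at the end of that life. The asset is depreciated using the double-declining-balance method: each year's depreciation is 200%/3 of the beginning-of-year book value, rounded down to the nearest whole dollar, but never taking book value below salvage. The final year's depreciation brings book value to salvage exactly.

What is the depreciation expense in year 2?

$62,660

Depreciable base = $326,578 − $46,200 = $280,378.
Year 1: ⌊$326,578 × 200%/3⌋ = $217,718. Book value $108,860.
Year 2: ⌊$108,860 × 200%/3⌋ = $72,573, capped at $62,660. Book value $46,200.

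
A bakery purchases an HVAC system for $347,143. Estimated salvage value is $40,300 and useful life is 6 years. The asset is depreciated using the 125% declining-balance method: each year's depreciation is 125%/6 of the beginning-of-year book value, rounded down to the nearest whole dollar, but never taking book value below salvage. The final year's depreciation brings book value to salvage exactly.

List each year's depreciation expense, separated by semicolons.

$72,321; $57,254; $45,326; $35,883; $28,408; $67,651

Depreciable base = $347,143 − $40,300 = $306,843.
Year 1: ⌊$347,143 × 125%/6⌋ = $72,321. Book value $274,822.
Year 2: ⌊$274,822 × 125%/6⌋ = $57,254. Book value $217,568.
Year 3: ⌊$217,568 × 125%/6⌋ = $45,326. Book value $172,242.
Year 4: ⌊$172,242 × 125%/6⌋ = $35,883. Book value $136,359.
Year 5: ⌊$136,359 × 125%/6⌋ = $28,408. Book value $107,951.
Year 6 (final): $107,951 − $40,300 = $67,651. Book value $40,300.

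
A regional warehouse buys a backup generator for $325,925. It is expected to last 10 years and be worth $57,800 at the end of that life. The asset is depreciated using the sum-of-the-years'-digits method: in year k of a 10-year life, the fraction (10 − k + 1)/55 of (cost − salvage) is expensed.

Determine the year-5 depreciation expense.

$29,250

Depreciable base = $325,925 − $57,800 = $268,125.
Sum of the years' digits = 10+9+8+7+6+5+4+3+2+1 = 55.
Year 1: $268,125 × 10/55 = $48,750. Book value $277,175.
Year 2: $268,125 × 9/55 = $43,875. Book value $233,300.
Year 3: $268,125 × 8/55 = $39,000. Book value $194,300.
Year 4: $268,125 × 7/55 = $34,125. Book value $160,175.
Year 5: $268,125 × 6/55 = $29,250. Book value $130,925.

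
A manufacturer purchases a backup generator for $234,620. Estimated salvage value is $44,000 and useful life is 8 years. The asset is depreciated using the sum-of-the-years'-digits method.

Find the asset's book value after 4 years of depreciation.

$96,950

Depreciable base = $234,620 − $44,000 = $190,620.
Sum of the years' digits = 8+7+6+5+4+3+2+1 = 36.
Year 1: $190,620 × 8/36 = $42,360. Book value $192,260.
Year 2: $190,620 × 7/36 = $37,065. Book value $155,195.
Year 3: $190,620 × 6/36 = $31,770. Book value $123,425.
Year 4: $190,620 × 5/36 = $26,475. Book value $96,950.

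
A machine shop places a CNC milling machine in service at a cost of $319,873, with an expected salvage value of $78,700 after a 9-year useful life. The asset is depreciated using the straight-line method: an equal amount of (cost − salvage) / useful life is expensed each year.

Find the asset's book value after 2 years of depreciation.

$266,279

Depreciable base = $319,873 − $78,700 = $241,173.
Annual expense = $241,173 / 9 = $26,797.
End of year 1: book value $293,076.
End of year 2: book value $266,279.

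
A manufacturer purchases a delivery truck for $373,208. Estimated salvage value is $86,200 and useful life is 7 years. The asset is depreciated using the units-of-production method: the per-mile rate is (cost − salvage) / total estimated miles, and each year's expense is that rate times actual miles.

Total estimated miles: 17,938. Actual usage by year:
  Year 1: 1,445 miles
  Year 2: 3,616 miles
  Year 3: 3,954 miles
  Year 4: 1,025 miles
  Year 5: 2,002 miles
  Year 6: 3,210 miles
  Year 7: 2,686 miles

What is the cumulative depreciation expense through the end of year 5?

$192,672

Depreciable base = $373,208 − $86,200 = $287,008.
Rate = $287,008 / 17,938 miles = $16 per mile.
Year 1: 1,445 × $16 = $23,120. Book value $350,088.
Year 2: 3,616 × $16 = $57,856. Book value $292,232.
Year 3: 3,954 × $16 = $63,264. Book value $228,968.
Year 4: 1,025 × $16 = $16,400. Book value $212,568.
Year 5: 2,002 × $16 = $32,032. Book value $180,536.
Accumulated through year 5 = $373,208 − $180,536 = $192,672.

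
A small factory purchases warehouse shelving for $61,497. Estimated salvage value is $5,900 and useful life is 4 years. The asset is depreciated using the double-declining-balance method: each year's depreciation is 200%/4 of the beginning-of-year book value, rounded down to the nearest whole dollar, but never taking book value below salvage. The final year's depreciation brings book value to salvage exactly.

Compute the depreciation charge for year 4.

Depreciable base = $61,497 − $5,900 = $55,597.
Year 1: ⌊$61,497 × 200%/4⌋ = $30,748. Book value $30,749.
Year 2: ⌊$30,749 × 200%/4⌋ = $15,374. Book value $15,375.
Year 3: ⌊$15,375 × 200%/4⌋ = $7,687. Book value $7,688.
Year 4 (final): $7,688 − $5,900 = $1,788. Book value $5,900.

$1,788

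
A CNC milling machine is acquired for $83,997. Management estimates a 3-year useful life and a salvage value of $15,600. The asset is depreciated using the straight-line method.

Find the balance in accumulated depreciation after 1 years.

Depreciable base = $83,997 − $15,600 = $68,397.
Annual expense = $68,397 / 3 = $22,799.
End of year 1: book value $61,198.
Accumulated through year 1 = $83,997 − $61,198 = $22,799.

$22,799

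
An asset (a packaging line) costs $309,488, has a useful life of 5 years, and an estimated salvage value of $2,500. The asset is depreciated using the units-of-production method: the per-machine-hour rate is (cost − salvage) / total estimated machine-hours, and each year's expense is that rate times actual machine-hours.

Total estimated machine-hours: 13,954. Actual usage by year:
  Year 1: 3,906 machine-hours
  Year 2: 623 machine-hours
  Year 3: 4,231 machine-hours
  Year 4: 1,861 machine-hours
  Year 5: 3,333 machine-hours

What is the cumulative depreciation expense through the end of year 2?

Depreciable base = $309,488 − $2,500 = $306,988.
Rate = $306,988 / 13,954 machine-hours = $22 per machine-hour.
Year 1: 3,906 × $22 = $85,932. Book value $223,556.
Year 2: 623 × $22 = $13,706. Book value $209,850.
Accumulated through year 2 = $309,488 − $209,850 = $99,638.

$99,638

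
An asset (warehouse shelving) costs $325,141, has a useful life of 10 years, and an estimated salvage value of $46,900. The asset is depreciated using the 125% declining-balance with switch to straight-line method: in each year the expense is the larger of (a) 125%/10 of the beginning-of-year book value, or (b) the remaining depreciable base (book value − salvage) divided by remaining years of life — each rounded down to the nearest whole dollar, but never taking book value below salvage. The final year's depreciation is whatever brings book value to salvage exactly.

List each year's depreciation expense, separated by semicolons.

Depreciable base = $325,141 − $46,900 = $278,241.
Year 1: DB = ⌊$325,141 × 125%/10⌋ = $40,642; SL = ⌊$278,241/10⌋ = $27,824 → take DB $40,642. Book value $284,499.
Year 2: DB = ⌊$284,499 × 125%/10⌋ = $35,562; SL = ⌊$237,599/9⌋ = $26,399 → take DB $35,562. Book value $248,937.
Year 3: DB = ⌊$248,937 × 125%/10⌋ = $31,117; SL = ⌊$202,037/8⌋ = $25,254 → take DB $31,117. Book value $217,820.
Year 4: DB = ⌊$217,820 × 125%/10⌋ = $27,227; SL = ⌊$170,920/7⌋ = $24,417 → take DB $27,227. Book value $190,593.
Year 5: DB = ⌊$190,593 × 125%/10⌋ = $23,824; SL = ⌊$143,693/6⌋ = $23,948 → take SL $23,948. Book value $166,645.
Year 6: DB = ⌊$166,645 × 125%/10⌋ = $20,830; SL = ⌊$119,745/5⌋ = $23,949 → take SL $23,949. Book value $142,696.
Year 7: DB = ⌊$142,696 × 125%/10⌋ = $17,837; SL = ⌊$95,796/4⌋ = $23,949 → take SL $23,949. Book value $118,747.
Year 8: DB = ⌊$118,747 × 125%/10⌋ = $14,843; SL = ⌊$71,847/3⌋ = $23,949 → take SL $23,949. Book value $94,798.
Year 9: DB = ⌊$94,798 × 125%/10⌋ = $11,849; SL = ⌊$47,898/2⌋ = $23,949 → take SL $23,949. Book value $70,849.
Year 10 (final): $70,849 − $46,900 = $23,949. Book value $46,900.

$40,642; $35,562; $31,117; $27,227; $23,948; $23,949; $23,949; $23,949; $23,949; $23,949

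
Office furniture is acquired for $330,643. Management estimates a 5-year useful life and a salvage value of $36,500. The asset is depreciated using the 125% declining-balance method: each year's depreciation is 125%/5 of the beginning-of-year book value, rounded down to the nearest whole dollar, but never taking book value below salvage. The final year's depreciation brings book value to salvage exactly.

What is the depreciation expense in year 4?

$34,872

Depreciable base = $330,643 − $36,500 = $294,143.
Year 1: ⌊$330,643 × 125%/5⌋ = $82,660. Book value $247,983.
Year 2: ⌊$247,983 × 125%/5⌋ = $61,995. Book value $185,988.
Year 3: ⌊$185,988 × 125%/5⌋ = $46,497. Book value $139,491.
Year 4: ⌊$139,491 × 125%/5⌋ = $34,872. Book value $104,619.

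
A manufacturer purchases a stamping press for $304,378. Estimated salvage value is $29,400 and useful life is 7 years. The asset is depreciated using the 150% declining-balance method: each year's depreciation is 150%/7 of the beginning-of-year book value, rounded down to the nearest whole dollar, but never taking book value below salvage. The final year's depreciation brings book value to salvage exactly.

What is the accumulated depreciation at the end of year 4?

$188,373

Depreciable base = $304,378 − $29,400 = $274,978.
Year 1: ⌊$304,378 × 150%/7⌋ = $65,223. Book value $239,155.
Year 2: ⌊$239,155 × 150%/7⌋ = $51,247. Book value $187,908.
Year 3: ⌊$187,908 × 150%/7⌋ = $40,266. Book value $147,642.
Year 4: ⌊$147,642 × 150%/7⌋ = $31,637. Book value $116,005.
Accumulated through year 4 = $304,378 − $116,005 = $188,373.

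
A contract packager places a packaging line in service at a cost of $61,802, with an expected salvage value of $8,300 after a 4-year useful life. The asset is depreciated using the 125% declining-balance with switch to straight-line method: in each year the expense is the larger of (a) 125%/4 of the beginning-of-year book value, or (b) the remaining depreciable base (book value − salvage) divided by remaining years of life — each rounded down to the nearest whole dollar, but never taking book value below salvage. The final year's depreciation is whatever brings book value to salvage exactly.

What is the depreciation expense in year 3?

Depreciable base = $61,802 − $8,300 = $53,502.
Year 1: DB = ⌊$61,802 × 125%/4⌋ = $19,313; SL = ⌊$53,502/4⌋ = $13,375 → take DB $19,313. Book value $42,489.
Year 2: DB = ⌊$42,489 × 125%/4⌋ = $13,277; SL = ⌊$34,189/3⌋ = $11,396 → take DB $13,277. Book value $29,212.
Year 3: DB = ⌊$29,212 × 125%/4⌋ = $9,128; SL = ⌊$20,912/2⌋ = $10,456 → take SL $10,456. Book value $18,756.

$10,456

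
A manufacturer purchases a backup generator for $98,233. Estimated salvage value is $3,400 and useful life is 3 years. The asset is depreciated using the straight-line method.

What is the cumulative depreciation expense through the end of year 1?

$31,611

Depreciable base = $98,233 − $3,400 = $94,833.
Annual expense = $94,833 / 3 = $31,611.
End of year 1: book value $66,622.
Accumulated through year 1 = $98,233 − $66,622 = $31,611.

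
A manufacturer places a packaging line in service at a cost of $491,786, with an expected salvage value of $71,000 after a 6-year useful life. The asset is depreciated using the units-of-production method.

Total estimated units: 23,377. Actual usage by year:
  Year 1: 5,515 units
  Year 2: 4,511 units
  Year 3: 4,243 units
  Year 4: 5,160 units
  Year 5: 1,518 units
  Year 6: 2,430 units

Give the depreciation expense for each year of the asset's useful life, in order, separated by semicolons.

$99,270; $81,198; $76,374; $92,880; $27,324; $43,740

Depreciable base = $491,786 − $71,000 = $420,786.
Rate = $420,786 / 23,377 units = $18 per unit.
Year 1: 5,515 × $18 = $99,270. Book value $392,516.
Year 2: 4,511 × $18 = $81,198. Book value $311,318.
Year 3: 4,243 × $18 = $76,374. Book value $234,944.
Year 4: 5,160 × $18 = $92,880. Book value $142,064.
Year 5: 1,518 × $18 = $27,324. Book value $114,740.
Year 6: 2,430 × $18 = $43,740. Book value $71,000.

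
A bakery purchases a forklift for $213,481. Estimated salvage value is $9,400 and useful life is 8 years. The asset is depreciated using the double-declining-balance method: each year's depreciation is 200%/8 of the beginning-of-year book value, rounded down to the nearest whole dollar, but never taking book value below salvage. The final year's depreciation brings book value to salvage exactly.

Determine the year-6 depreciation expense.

$12,665

Depreciable base = $213,481 − $9,400 = $204,081.
Year 1: ⌊$213,481 × 200%/8⌋ = $53,370. Book value $160,111.
Year 2: ⌊$160,111 × 200%/8⌋ = $40,027. Book value $120,084.
Year 3: ⌊$120,084 × 200%/8⌋ = $30,021. Book value $90,063.
Year 4: ⌊$90,063 × 200%/8⌋ = $22,515. Book value $67,548.
Year 5: ⌊$67,548 × 200%/8⌋ = $16,887. Book value $50,661.
Year 6: ⌊$50,661 × 200%/8⌋ = $12,665. Book value $37,996.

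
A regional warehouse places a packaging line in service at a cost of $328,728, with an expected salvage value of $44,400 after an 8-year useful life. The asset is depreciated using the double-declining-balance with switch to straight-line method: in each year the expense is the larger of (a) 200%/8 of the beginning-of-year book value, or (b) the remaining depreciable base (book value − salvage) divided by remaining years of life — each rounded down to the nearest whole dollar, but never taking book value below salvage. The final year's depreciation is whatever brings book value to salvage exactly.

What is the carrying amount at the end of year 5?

Depreciable base = $328,728 − $44,400 = $284,328.
Year 1: DB = ⌊$328,728 × 200%/8⌋ = $82,182; SL = ⌊$284,328/8⌋ = $35,541 → take DB $82,182. Book value $246,546.
Year 2: DB = ⌊$246,546 × 200%/8⌋ = $61,636; SL = ⌊$202,146/7⌋ = $28,878 → take DB $61,636. Book value $184,910.
Year 3: DB = ⌊$184,910 × 200%/8⌋ = $46,227; SL = ⌊$140,510/6⌋ = $23,418 → take DB $46,227. Book value $138,683.
Year 4: DB = ⌊$138,683 × 200%/8⌋ = $34,670; SL = ⌊$94,283/5⌋ = $18,856 → take DB $34,670. Book value $104,013.
Year 5: DB = ⌊$104,013 × 200%/8⌋ = $26,003; SL = ⌊$59,613/4⌋ = $14,903 → take DB $26,003. Book value $78,010.

$78,010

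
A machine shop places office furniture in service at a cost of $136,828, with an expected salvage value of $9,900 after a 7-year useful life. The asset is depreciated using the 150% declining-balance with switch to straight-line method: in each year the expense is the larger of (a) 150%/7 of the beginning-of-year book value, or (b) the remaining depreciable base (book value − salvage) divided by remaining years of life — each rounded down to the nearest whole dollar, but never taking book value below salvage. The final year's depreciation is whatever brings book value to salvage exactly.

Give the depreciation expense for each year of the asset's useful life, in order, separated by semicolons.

$29,320; $23,037; $18,100; $14,222; $14,083; $14,083; $14,083

Depreciable base = $136,828 − $9,900 = $126,928.
Year 1: DB = ⌊$136,828 × 150%/7⌋ = $29,320; SL = ⌊$126,928/7⌋ = $18,132 → take DB $29,320. Book value $107,508.
Year 2: DB = ⌊$107,508 × 150%/7⌋ = $23,037; SL = ⌊$97,608/6⌋ = $16,268 → take DB $23,037. Book value $84,471.
Year 3: DB = ⌊$84,471 × 150%/7⌋ = $18,100; SL = ⌊$74,571/5⌋ = $14,914 → take DB $18,100. Book value $66,371.
Year 4: DB = ⌊$66,371 × 150%/7⌋ = $14,222; SL = ⌊$56,471/4⌋ = $14,117 → take DB $14,222. Book value $52,149.
Year 5: DB = ⌊$52,149 × 150%/7⌋ = $11,174; SL = ⌊$42,249/3⌋ = $14,083 → take SL $14,083. Book value $38,066.
Year 6: DB = ⌊$38,066 × 150%/7⌋ = $8,157; SL = ⌊$28,166/2⌋ = $14,083 → take SL $14,083. Book value $23,983.
Year 7 (final): $23,983 − $9,900 = $14,083. Book value $9,900.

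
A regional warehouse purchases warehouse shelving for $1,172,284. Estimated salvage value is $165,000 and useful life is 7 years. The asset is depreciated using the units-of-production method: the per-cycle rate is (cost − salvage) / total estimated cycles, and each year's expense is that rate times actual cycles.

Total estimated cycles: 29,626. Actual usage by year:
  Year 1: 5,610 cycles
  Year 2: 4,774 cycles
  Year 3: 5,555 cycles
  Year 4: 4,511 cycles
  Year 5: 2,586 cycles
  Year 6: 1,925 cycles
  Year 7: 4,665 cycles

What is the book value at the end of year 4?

$476,984

Depreciable base = $1,172,284 − $165,000 = $1,007,284.
Rate = $1,007,284 / 29,626 cycles = $34 per cycle.
Year 1: 5,610 × $34 = $190,740. Book value $981,544.
Year 2: 4,774 × $34 = $162,316. Book value $819,228.
Year 3: 5,555 × $34 = $188,870. Book value $630,358.
Year 4: 4,511 × $34 = $153,374. Book value $476,984.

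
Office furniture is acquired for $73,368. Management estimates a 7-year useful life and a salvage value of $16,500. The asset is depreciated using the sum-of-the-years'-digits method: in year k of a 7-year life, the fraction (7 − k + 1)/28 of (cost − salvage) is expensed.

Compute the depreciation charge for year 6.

$4,062

Depreciable base = $73,368 − $16,500 = $56,868.
Sum of the years' digits = 7+6+5+4+3+2+1 = 28.
Year 1: $56,868 × 7/28 = $14,217. Book value $59,151.
Year 2: $56,868 × 6/28 = $12,186. Book value $46,965.
Year 3: $56,868 × 5/28 = $10,155. Book value $36,810.
Year 4: $56,868 × 4/28 = $8,124. Book value $28,686.
Year 5: $56,868 × 3/28 = $6,093. Book value $22,593.
Year 6: $56,868 × 2/28 = $4,062. Book value $18,531.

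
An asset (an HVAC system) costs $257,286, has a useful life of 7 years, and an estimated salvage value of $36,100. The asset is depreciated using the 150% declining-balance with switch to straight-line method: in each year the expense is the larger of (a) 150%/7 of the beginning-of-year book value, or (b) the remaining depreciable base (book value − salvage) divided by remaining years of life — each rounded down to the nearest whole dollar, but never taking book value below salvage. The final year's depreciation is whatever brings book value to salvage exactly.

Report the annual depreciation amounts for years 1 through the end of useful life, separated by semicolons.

$55,132; $43,318; $34,036; $26,742; $21,012; $20,473; $20,473

Depreciable base = $257,286 − $36,100 = $221,186.
Year 1: DB = ⌊$257,286 × 150%/7⌋ = $55,132; SL = ⌊$221,186/7⌋ = $31,598 → take DB $55,132. Book value $202,154.
Year 2: DB = ⌊$202,154 × 150%/7⌋ = $43,318; SL = ⌊$166,054/6⌋ = $27,675 → take DB $43,318. Book value $158,836.
Year 3: DB = ⌊$158,836 × 150%/7⌋ = $34,036; SL = ⌊$122,736/5⌋ = $24,547 → take DB $34,036. Book value $124,800.
Year 4: DB = ⌊$124,800 × 150%/7⌋ = $26,742; SL = ⌊$88,700/4⌋ = $22,175 → take DB $26,742. Book value $98,058.
Year 5: DB = ⌊$98,058 × 150%/7⌋ = $21,012; SL = ⌊$61,958/3⌋ = $20,652 → take DB $21,012. Book value $77,046.
Year 6: DB = ⌊$77,046 × 150%/7⌋ = $16,509; SL = ⌊$40,946/2⌋ = $20,473 → take SL $20,473. Book value $56,573.
Year 7 (final): $56,573 − $36,100 = $20,473. Book value $36,100.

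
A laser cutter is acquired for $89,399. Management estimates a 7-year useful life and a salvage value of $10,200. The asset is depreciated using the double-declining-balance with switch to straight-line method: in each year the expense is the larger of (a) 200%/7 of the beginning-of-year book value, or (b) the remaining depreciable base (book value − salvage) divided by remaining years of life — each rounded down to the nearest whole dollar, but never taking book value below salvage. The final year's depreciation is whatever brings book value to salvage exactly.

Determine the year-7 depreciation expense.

$1,675

Depreciable base = $89,399 − $10,200 = $79,199.
Year 1: DB = ⌊$89,399 × 200%/7⌋ = $25,542; SL = ⌊$79,199/7⌋ = $11,314 → take DB $25,542. Book value $63,857.
Year 2: DB = ⌊$63,857 × 200%/7⌋ = $18,244; SL = ⌊$53,657/6⌋ = $8,942 → take DB $18,244. Book value $45,613.
Year 3: DB = ⌊$45,613 × 200%/7⌋ = $13,032; SL = ⌊$35,413/5⌋ = $7,082 → take DB $13,032. Book value $32,581.
Year 4: DB = ⌊$32,581 × 200%/7⌋ = $9,308; SL = ⌊$22,381/4⌋ = $5,595 → take DB $9,308. Book value $23,273.
Year 5: DB = ⌊$23,273 × 200%/7⌋ = $6,649; SL = ⌊$13,073/3⌋ = $4,357 → take DB $6,649. Book value $16,624.
Year 6: DB = ⌊$16,624 × 200%/7⌋ = $4,749; SL = ⌊$6,424/2⌋ = $3,212 → take DB $4,749. Book value $11,875.
Year 7 (final): $11,875 − $10,200 = $1,675. Book value $10,200.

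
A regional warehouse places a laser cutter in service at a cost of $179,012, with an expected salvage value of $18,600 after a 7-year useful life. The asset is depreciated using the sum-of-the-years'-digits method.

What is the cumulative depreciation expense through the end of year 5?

$143,225

Depreciable base = $179,012 − $18,600 = $160,412.
Sum of the years' digits = 7+6+5+4+3+2+1 = 28.
Year 1: $160,412 × 7/28 = $40,103. Book value $138,909.
Year 2: $160,412 × 6/28 = $34,374. Book value $104,535.
Year 3: $160,412 × 5/28 = $28,645. Book value $75,890.
Year 4: $160,412 × 4/28 = $22,916. Book value $52,974.
Year 5: $160,412 × 3/28 = $17,187. Book value $35,787.
Accumulated through year 5 = $179,012 − $35,787 = $143,225.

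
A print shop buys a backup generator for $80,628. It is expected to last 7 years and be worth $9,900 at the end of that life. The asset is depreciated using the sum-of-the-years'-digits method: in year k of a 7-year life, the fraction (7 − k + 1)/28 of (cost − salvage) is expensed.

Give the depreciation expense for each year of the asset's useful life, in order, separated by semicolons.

$17,682; $15,156; $12,630; $10,104; $7,578; $5,052; $2,526

Depreciable base = $80,628 − $9,900 = $70,728.
Sum of the years' digits = 7+6+5+4+3+2+1 = 28.
Year 1: $70,728 × 7/28 = $17,682. Book value $62,946.
Year 2: $70,728 × 6/28 = $15,156. Book value $47,790.
Year 3: $70,728 × 5/28 = $12,630. Book value $35,160.
Year 4: $70,728 × 4/28 = $10,104. Book value $25,056.
Year 5: $70,728 × 3/28 = $7,578. Book value $17,478.
Year 6: $70,728 × 2/28 = $5,052. Book value $12,426.
Year 7: $70,728 × 1/28 = $2,526. Book value $9,900.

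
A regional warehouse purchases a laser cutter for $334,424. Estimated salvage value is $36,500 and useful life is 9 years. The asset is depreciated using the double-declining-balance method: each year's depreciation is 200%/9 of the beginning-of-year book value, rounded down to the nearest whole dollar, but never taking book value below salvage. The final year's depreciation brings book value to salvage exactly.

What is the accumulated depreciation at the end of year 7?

Depreciable base = $334,424 − $36,500 = $297,924.
Year 1: ⌊$334,424 × 200%/9⌋ = $74,316. Book value $260,108.
Year 2: ⌊$260,108 × 200%/9⌋ = $57,801. Book value $202,307.
Year 3: ⌊$202,307 × 200%/9⌋ = $44,957. Book value $157,350.
Year 4: ⌊$157,350 × 200%/9⌋ = $34,966. Book value $122,384.
Year 5: ⌊$122,384 × 200%/9⌋ = $27,196. Book value $95,188.
Year 6: ⌊$95,188 × 200%/9⌋ = $21,152. Book value $74,036.
Year 7: ⌊$74,036 × 200%/9⌋ = $16,452. Book value $57,584.
Accumulated through year 7 = $334,424 − $57,584 = $276,840.

$276,840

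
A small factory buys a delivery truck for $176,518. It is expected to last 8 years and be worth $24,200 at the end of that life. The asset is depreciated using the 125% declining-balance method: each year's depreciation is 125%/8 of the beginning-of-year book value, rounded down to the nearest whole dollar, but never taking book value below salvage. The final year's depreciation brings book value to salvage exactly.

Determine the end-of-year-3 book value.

Depreciable base = $176,518 − $24,200 = $152,318.
Year 1: ⌊$176,518 × 125%/8⌋ = $27,580. Book value $148,938.
Year 2: ⌊$148,938 × 125%/8⌋ = $23,271. Book value $125,667.
Year 3: ⌊$125,667 × 125%/8⌋ = $19,635. Book value $106,032.

$106,032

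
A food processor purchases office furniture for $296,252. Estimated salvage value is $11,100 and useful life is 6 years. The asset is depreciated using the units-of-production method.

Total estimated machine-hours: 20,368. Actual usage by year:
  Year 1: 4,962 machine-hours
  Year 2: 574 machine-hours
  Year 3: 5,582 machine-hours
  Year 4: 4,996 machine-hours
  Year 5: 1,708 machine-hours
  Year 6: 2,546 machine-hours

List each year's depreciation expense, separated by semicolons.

Depreciable base = $296,252 − $11,100 = $285,152.
Rate = $285,152 / 20,368 machine-hours = $14 per machine-hour.
Year 1: 4,962 × $14 = $69,468. Book value $226,784.
Year 2: 574 × $14 = $8,036. Book value $218,748.
Year 3: 5,582 × $14 = $78,148. Book value $140,600.
Year 4: 4,996 × $14 = $69,944. Book value $70,656.
Year 5: 1,708 × $14 = $23,912. Book value $46,744.
Year 6: 2,546 × $14 = $35,644. Book value $11,100.

$69,468; $8,036; $78,148; $69,944; $23,912; $35,644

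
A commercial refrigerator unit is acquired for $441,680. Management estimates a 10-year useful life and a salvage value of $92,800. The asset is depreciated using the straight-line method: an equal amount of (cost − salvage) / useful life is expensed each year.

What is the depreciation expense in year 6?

$34,888

Depreciable base = $441,680 − $92,800 = $348,880.
Annual expense = $348,880 / 10 = $34,888.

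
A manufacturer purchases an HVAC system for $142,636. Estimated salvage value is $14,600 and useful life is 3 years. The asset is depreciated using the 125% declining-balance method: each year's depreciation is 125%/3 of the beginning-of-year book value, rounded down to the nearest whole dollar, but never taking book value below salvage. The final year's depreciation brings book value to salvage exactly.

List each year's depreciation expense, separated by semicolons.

Depreciable base = $142,636 − $14,600 = $128,036.
Year 1: ⌊$142,636 × 125%/3⌋ = $59,431. Book value $83,205.
Year 2: ⌊$83,205 × 125%/3⌋ = $34,668. Book value $48,537.
Year 3 (final): $48,537 − $14,600 = $33,937. Book value $14,600.

$59,431; $34,668; $33,937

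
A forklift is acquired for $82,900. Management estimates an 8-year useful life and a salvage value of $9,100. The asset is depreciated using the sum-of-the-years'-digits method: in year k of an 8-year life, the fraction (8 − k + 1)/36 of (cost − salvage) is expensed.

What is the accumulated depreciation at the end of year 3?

Depreciable base = $82,900 − $9,100 = $73,800.
Sum of the years' digits = 8+7+6+5+4+3+2+1 = 36.
Year 1: $73,800 × 8/36 = $16,400. Book value $66,500.
Year 2: $73,800 × 7/36 = $14,350. Book value $52,150.
Year 3: $73,800 × 6/36 = $12,300. Book value $39,850.
Accumulated through year 3 = $82,900 − $39,850 = $43,050.

$43,050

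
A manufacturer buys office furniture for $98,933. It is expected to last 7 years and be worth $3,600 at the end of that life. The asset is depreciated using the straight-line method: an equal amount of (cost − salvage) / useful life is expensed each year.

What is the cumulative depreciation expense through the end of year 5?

Depreciable base = $98,933 − $3,600 = $95,333.
Annual expense = $95,333 / 7 = $13,619.
End of year 1: book value $85,314.
End of year 2: book value $71,695.
End of year 3: book value $58,076.
End of year 4: book value $44,457.
End of year 5: book value $30,838.
Accumulated through year 5 = $98,933 − $30,838 = $68,095.

$68,095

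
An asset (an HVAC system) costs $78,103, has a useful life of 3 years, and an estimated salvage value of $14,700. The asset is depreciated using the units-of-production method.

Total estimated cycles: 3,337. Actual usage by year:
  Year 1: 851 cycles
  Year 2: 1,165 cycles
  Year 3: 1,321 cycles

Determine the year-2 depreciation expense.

Depreciable base = $78,103 − $14,700 = $63,403.
Rate = $63,403 / 3,337 cycles = $19 per cycle.
Year 1: 851 × $19 = $16,169. Book value $61,934.
Year 2: 1,165 × $19 = $22,135. Book value $39,799.

$22,135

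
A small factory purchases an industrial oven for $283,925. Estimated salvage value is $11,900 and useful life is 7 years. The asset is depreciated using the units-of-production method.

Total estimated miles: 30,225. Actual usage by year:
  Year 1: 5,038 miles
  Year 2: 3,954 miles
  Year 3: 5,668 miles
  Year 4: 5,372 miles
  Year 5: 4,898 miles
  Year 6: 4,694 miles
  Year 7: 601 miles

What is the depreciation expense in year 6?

Depreciable base = $283,925 − $11,900 = $272,025.
Rate = $272,025 / 30,225 miles = $9 per mile.
Year 1: 5,038 × $9 = $45,342. Book value $238,583.
Year 2: 3,954 × $9 = $35,586. Book value $202,997.
Year 3: 5,668 × $9 = $51,012. Book value $151,985.
Year 4: 5,372 × $9 = $48,348. Book value $103,637.
Year 5: 4,898 × $9 = $44,082. Book value $59,555.
Year 6: 4,694 × $9 = $42,246. Book value $17,309.

$42,246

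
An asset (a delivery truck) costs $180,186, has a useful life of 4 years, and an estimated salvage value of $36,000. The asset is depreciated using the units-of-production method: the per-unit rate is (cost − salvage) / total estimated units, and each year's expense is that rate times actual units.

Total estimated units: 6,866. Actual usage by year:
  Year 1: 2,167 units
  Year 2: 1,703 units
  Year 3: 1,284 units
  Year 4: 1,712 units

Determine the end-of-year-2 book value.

Depreciable base = $180,186 − $36,000 = $144,186.
Rate = $144,186 / 6,866 units = $21 per unit.
Year 1: 2,167 × $21 = $45,507. Book value $134,679.
Year 2: 1,703 × $21 = $35,763. Book value $98,916.

$98,916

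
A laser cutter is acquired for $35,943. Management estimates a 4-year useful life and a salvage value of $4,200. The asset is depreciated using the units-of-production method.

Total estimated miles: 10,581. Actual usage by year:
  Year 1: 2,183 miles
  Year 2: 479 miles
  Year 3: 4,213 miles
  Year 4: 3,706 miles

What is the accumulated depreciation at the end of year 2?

Depreciable base = $35,943 − $4,200 = $31,743.
Rate = $31,743 / 10,581 miles = $3 per mile.
Year 1: 2,183 × $3 = $6,549. Book value $29,394.
Year 2: 479 × $3 = $1,437. Book value $27,957.
Accumulated through year 2 = $35,943 − $27,957 = $7,986.

$7,986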